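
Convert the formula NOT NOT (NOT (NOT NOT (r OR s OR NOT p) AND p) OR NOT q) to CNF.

NOT NOT (NOT (NOT NOT (r OR s OR NOT p) AND p) OR NOT q)
≡ NOT (NOT NOT (r OR s OR NOT p) AND p) OR NOT q   [double negation]
≡ NOT NOT NOT (r OR s OR NOT p) OR NOT p OR NOT q   [De Morgan]
≡ NOT (r OR s OR NOT p) OR NOT p OR NOT q   [double negation]
≡ (NOT r AND NOT s AND NOT NOT p) OR NOT p OR NOT q   [De Morgan]
≡ (NOT r AND NOT s AND p) OR NOT p OR NOT q   [double negation]
≡ (NOT r OR NOT p OR NOT q) AND (NOT s OR NOT p OR NOT q) AND (p OR NOT p OR NOT q)   [distribute OR over AND]
≡ (NOT r OR NOT p OR NOT q) AND (NOT s OR NOT p OR NOT q)   [simplify]

(NOT r OR NOT p OR NOT q) AND (NOT s OR NOT p OR NOT q)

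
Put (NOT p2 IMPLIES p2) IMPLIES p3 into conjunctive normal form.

NOT p2 OR p3

(NOT p2 IMPLIES p2) IMPLIES p3
≡ NOT (NOT p2 IMPLIES p2) OR p3   (eliminate IMPLIES)
≡ NOT (NOT NOT p2 OR p2) OR p3   (eliminate IMPLIES)
≡ (NOT NOT NOT p2 AND NOT p2) OR p3   (De Morgan)
≡ (NOT p2 AND NOT p2) OR p3   (double negation)
≡ (NOT p2 OR p3) AND (NOT p2 OR p3)   (distribute OR over AND)
≡ NOT p2 OR p3   (simplify)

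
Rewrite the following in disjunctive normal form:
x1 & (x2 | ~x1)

x1 & x2

x1 & (x2 | ~x1)
= (x1 & x2) | (x1 & ~x1)   [distribute & over |]
= x1 & x2   [simplify]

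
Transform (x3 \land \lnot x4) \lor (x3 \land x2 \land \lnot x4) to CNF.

x3 \land \lnot x4

(x3 \land \lnot x4) \lor (x3 \land x2 \land \lnot x4)
≡ (x3 \lor x3) \land (x3 \lor x2) \land (x3 \lor \lnot x4) \land (\lnot x4 \lor x3) \land (\lnot x4 \lor x2) \land (\lnot x4 \lor \lnot x4)   (distribute \lor over \land)
≡ x3 \land \lnot x4   (simplify)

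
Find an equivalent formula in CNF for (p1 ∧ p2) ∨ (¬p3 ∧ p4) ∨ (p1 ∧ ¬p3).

(p1 ∧ p2) ∨ (¬p3 ∧ p4) ∨ (p1 ∧ ¬p3)
≡ (p1 ∨ ¬p3 ∨ p1) ∧ (p1 ∨ ¬p3 ∨ ¬p3) ∧ (p1 ∨ p4 ∨ p1) ∧ (p1 ∨ p4 ∨ ¬p3) ∧ (p2 ∨ ¬p3 ∨ p1) ∧ (p2 ∨ ¬p3 ∨ ¬p3) ∧ (p2 ∨ p4 ∨ p1) ∧ (p2 ∨ p4 ∨ ¬p3)   — distribute ∨ over ∧
≡ (p1 ∨ ¬p3) ∧ (p1 ∨ p4) ∧ (p2 ∨ ¬p3)   — simplify

(p1 ∨ ¬p3) ∧ (p1 ∨ p4) ∧ (p2 ∨ ¬p3)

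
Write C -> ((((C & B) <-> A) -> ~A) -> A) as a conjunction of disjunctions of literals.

~C | A

C -> ((((C & B) <-> A) -> ~A) -> A)
≡ ~C | ((((C & B) <-> A) -> ~A) -> A)   [eliminate ->]
≡ ~C | ~(((C & B) <-> A) -> ~A) | A   [eliminate ->]
≡ ~C | ~(~((C & B) <-> A) | ~A) | A   [eliminate ->]
≡ ~C | ~(~(((C & B) -> A) & (A -> (C & B))) | ~A) | A   [eliminate <->]
≡ ~C | ~(~((~(C & B) | A) & (A -> (C & B))) | ~A) | A   [eliminate ->]
≡ ~C | ~(~((~(C & B) | A) & (~A | (C & B))) | ~A) | A   [eliminate ->]
≡ ~C | (~~((~(C & B) | A) & (~A | (C & B))) & ~~A) | A   [De Morgan]
≡ ~C | ((~(C & B) | A) & (~A | (C & B)) & ~~A) | A   [double negation]
≡ ~C | ((~C | ~B | A) & (~A | (C & B)) & ~~A) | A   [De Morgan]
≡ ~C | ((~C | ~B | A) & (~A | (C & B)) & A) | A   [double negation]
≡ (~C | ~C | ~B | A | A) & (~C | ~A | C | A) & (~C | ~A | B | A) & (~C | A | A)   [distribute | over &]
≡ ~C | A   [simplify]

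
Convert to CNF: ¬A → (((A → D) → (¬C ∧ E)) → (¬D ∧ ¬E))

¬A → (((A → D) → (¬C ∧ E)) → (¬D ∧ ¬E))
⇔ ¬¬A ∨ (((A → D) → (¬C ∧ E)) → (¬D ∧ ¬E))   [eliminate →]
⇔ ¬¬A ∨ ¬((A → D) → (¬C ∧ E)) ∨ (¬D ∧ ¬E)   [eliminate →]
⇔ ¬¬A ∨ ¬(¬(A → D) ∨ (¬C ∧ E)) ∨ (¬D ∧ ¬E)   [eliminate →]
⇔ ¬¬A ∨ ¬(¬(¬A ∨ D) ∨ (¬C ∧ E)) ∨ (¬D ∧ ¬E)   [eliminate →]
⇔ A ∨ ¬(¬(¬A ∨ D) ∨ (¬C ∧ E)) ∨ (¬D ∧ ¬E)   [double negation]
⇔ A ∨ (¬¬(¬A ∨ D) ∧ ¬(¬C ∧ E)) ∨ (¬D ∧ ¬E)   [De Morgan]
⇔ A ∨ ((¬A ∨ D) ∧ ¬(¬C ∧ E)) ∨ (¬D ∧ ¬E)   [double negation]
⇔ A ∨ ((¬A ∨ D) ∧ (¬¬C ∨ ¬E)) ∨ (¬D ∧ ¬E)   [De Morgan]
⇔ A ∨ ((¬A ∨ D) ∧ (C ∨ ¬E)) ∨ (¬D ∧ ¬E)   [double negation]
⇔ (A ∨ ¬A ∨ D ∨ ¬D) ∧ (A ∨ ¬A ∨ D ∨ ¬E) ∧ (A ∨ C ∨ ¬E ∨ ¬D) ∧ (A ∨ C ∨ ¬E ∨ ¬E)   [distribute ∨ over ∧]
⇔ A ∨ C ∨ ¬E   [simplify]

A ∨ C ∨ ¬E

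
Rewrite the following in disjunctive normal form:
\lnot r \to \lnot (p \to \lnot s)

r \lor p \land s

\lnot r \to \lnot (p \to \lnot s)
≡ \lnot \lnot r \lor \lnot (p \to \lnot s)
≡ \lnot \lnot r \lor \lnot (\lnot p \lor \lnot s)
≡ r \lor \lnot (\lnot p \lor \lnot s)
≡ r \lor \lnot \lnot p \land \lnot \lnot s
≡ r \lor p \land \lnot \lnot s
≡ r \lor p \land s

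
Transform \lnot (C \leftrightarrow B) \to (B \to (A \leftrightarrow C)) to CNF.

\lnot B \lor C \lor \lnot A

\lnot (C \leftrightarrow B) \to (B \to (A \leftrightarrow C))
⇔ \lnot \lnot (C \leftrightarrow B) \lor (B \to (A \leftrightarrow C))   — eliminate \to
⇔ \lnot \lnot ((C \to B) \land (B \to C)) \lor (B \to (A \leftrightarrow C))   — eliminate \leftrightarrow
⇔ \lnot \lnot ((\lnot C \lor B) \land (B \to C)) \lor (B \to (A \leftrightarrow C))   — eliminate \to
⇔ \lnot \lnot ((\lnot C \lor B) \land (\lnot B \lor C)) \lor (B \to (A \leftrightarrow C))   — eliminate \to
⇔ \lnot \lnot ((\lnot C \lor B) \land (\lnot B \lor C)) \lor \lnot B \lor (A \leftrightarrow C)   — eliminate \to
⇔ \lnot \lnot ((\lnot C \lor B) \land (\lnot B \lor C)) \lor \lnot B \lor ((A \to C) \land (C \to A))   — eliminate \leftrightarrow
⇔ \lnot \lnot ((\lnot C \lor B) \land (\lnot B \lor C)) \lor \lnot B \lor ((\lnot A \lor C) \land (C \to A))   — eliminate \to
⇔ \lnot \lnot ((\lnot C \lor B) \land (\lnot B \lor C)) \lor \lnot B \lor ((\lnot A \lor C) \land (\lnot C \lor A))   — eliminate \to
⇔ ((\lnot C \lor B) \land (\lnot B \lor C)) \lor \lnot B \lor ((\lnot A \lor C) \land (\lnot C \lor A))   — double negation
⇔ (\lnot C \lor B \lor \lnot B \lor \lnot A \lor C) \land (\lnot C \lor B \lor \lnot B \lor \lnot C \lor A) \land (\lnot B \lor C \lor \lnot B \lor \lnot A \lor C) \land (\lnot B \lor C \lor \lnot B \lor \lnot C \lor A)   — distribute \lor over \land
⇔ \lnot B \lor C \lor \lnot A   — simplify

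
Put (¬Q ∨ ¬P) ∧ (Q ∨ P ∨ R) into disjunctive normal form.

(¬Q ∧ P) ∨ (¬Q ∧ R) ∨ (¬P ∧ Q) ∨ (¬P ∧ R)

(¬Q ∨ ¬P) ∧ (Q ∨ P ∨ R)
≡ (¬Q ∧ Q) ∨ (¬Q ∧ P) ∨ (¬Q ∧ R) ∨ (¬P ∧ Q) ∨ (¬P ∧ P) ∨ (¬P ∧ R)   [distribute ∧ over ∨]
≡ (¬Q ∧ P) ∨ (¬Q ∧ R) ∨ (¬P ∧ Q) ∨ (¬P ∧ R)   [simplify]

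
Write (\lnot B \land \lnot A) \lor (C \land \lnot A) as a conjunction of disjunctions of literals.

(\lnot B \lor C) \land \lnot A

(\lnot B \land \lnot A) \lor (C \land \lnot A)
⇔ (\lnot B \lor C) \land (\lnot B \lor \lnot A) \land (\lnot A \lor C) \land (\lnot A \lor \lnot A)   (distribute \lor over \land)
⇔ (\lnot B \lor C) \land \lnot A   (simplify)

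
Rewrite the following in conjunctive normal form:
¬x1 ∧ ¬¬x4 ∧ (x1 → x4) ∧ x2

¬x1 ∧ x4 ∧ x2

¬x1 ∧ ¬¬x4 ∧ (x1 → x4) ∧ x2
= ¬x1 ∧ ¬¬x4 ∧ (¬x1 ∨ x4) ∧ x2   [eliminate →]
= ¬x1 ∧ x4 ∧ (¬x1 ∨ x4) ∧ x2   [double negation]
= ¬x1 ∧ x4 ∧ x2   [simplify]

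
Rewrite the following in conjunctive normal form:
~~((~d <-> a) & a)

~~((~d <-> a) & a)
= ~~((~d -> a) & (a -> ~d) & a)   — eliminate <->
= ~~((~~d | a) & (a -> ~d) & a)   — eliminate ->
= ~~((~~d | a) & (~a | ~d) & a)   — eliminate ->
= (~~d | a) & (~a | ~d) & a   — double negation
= (d | a) & (~a | ~d) & a   — double negation
= (~a | ~d) & a   — simplify

(~a | ~d) & a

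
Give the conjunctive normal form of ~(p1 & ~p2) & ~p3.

(~p1 | p2) & ~p3

~(p1 & ~p2) & ~p3
⇔ (~p1 | ~~p2) & ~p3   — De Morgan
⇔ (~p1 | p2) & ~p3   — double negation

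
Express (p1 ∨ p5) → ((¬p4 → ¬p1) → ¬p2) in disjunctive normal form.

(¬p1 ∧ ¬p5) ∨ (¬p4 ∧ p1) ∨ ¬p2

(p1 ∨ p5) → ((¬p4 → ¬p1) → ¬p2)
≡ ¬(p1 ∨ p5) ∨ ((¬p4 → ¬p1) → ¬p2)   [eliminate →]
≡ ¬(p1 ∨ p5) ∨ ¬(¬p4 → ¬p1) ∨ ¬p2   [eliminate →]
≡ ¬(p1 ∨ p5) ∨ ¬(¬¬p4 ∨ ¬p1) ∨ ¬p2   [eliminate →]
≡ (¬p1 ∧ ¬p5) ∨ ¬(¬¬p4 ∨ ¬p1) ∨ ¬p2   [De Morgan]
≡ (¬p1 ∧ ¬p5) ∨ (¬¬¬p4 ∧ ¬¬p1) ∨ ¬p2   [De Morgan]
≡ (¬p1 ∧ ¬p5) ∨ (¬p4 ∧ ¬¬p1) ∨ ¬p2   [double negation]
≡ (¬p1 ∧ ¬p5) ∨ (¬p4 ∧ p1) ∨ ¬p2   [double negation]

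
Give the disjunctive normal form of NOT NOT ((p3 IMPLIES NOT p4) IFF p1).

(p3 AND p4 AND NOT p1) OR (p1 AND NOT p3) OR (p1 AND NOT p4)

NOT NOT ((p3 IMPLIES NOT p4) IFF p1)
≡ NOT NOT (((p3 IMPLIES NOT p4) IMPLIES p1) AND (p1 IMPLIES (p3 IMPLIES NOT p4)))   [eliminate IFF]
≡ NOT NOT ((NOT (p3 IMPLIES NOT p4) OR p1) AND (p1 IMPLIES (p3 IMPLIES NOT p4)))   [eliminate IMPLIES]
≡ NOT NOT ((NOT (NOT p3 OR NOT p4) OR p1) AND (p1 IMPLIES (p3 IMPLIES NOT p4)))   [eliminate IMPLIES]
≡ NOT NOT ((NOT (NOT p3 OR NOT p4) OR p1) AND (NOT p1 OR (p3 IMPLIES NOT p4)))   [eliminate IMPLIES]
≡ NOT NOT ((NOT (NOT p3 OR NOT p4) OR p1) AND (NOT p1 OR NOT p3 OR NOT p4))   [eliminate IMPLIES]
≡ (NOT (NOT p3 OR NOT p4) OR p1) AND (NOT p1 OR NOT p3 OR NOT p4)   [double negation]
≡ ((NOT NOT p3 AND NOT NOT p4) OR p1) AND (NOT p1 OR NOT p3 OR NOT p4)   [De Morgan]
≡ ((p3 AND NOT NOT p4) OR p1) AND (NOT p1 OR NOT p3 OR NOT p4)   [double negation]
≡ ((p3 AND p4) OR p1) AND (NOT p1 OR NOT p3 OR NOT p4)   [double negation]
≡ (p3 AND p4 AND NOT p1) OR (p3 AND p4 AND NOT p3) OR (p3 AND p4 AND NOT p4) OR (p1 AND NOT p1) OR (p1 AND NOT p3) OR (p1 AND NOT p4)   [distribute AND over OR]
≡ (p3 AND p4 AND NOT p1) OR (p1 AND NOT p3) OR (p1 AND NOT p4)   [simplify]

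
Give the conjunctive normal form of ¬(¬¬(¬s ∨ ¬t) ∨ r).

s ∧ t ∧ ¬r

¬(¬¬(¬s ∨ ¬t) ∨ r)
≡ ¬¬¬(¬s ∨ ¬t) ∧ ¬r   [De Morgan]
≡ ¬(¬s ∨ ¬t) ∧ ¬r   [double negation]
≡ ¬¬s ∧ ¬¬t ∧ ¬r   [De Morgan]
≡ s ∧ ¬¬t ∧ ¬r   [double negation]
≡ s ∧ t ∧ ¬r   [double negation]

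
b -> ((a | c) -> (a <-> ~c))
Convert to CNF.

~b | ~a | ~c

b -> ((a | c) -> (a <-> ~c))
= ~b | ((a | c) -> (a <-> ~c))   [eliminate ->]
= ~b | ~(a | c) | (a <-> ~c)   [eliminate ->]
= ~b | ~(a | c) | ((a -> ~c) & (~c -> a))   [eliminate <->]
= ~b | ~(a | c) | ((~a | ~c) & (~c -> a))   [eliminate ->]
= ~b | ~(a | c) | ((~a | ~c) & (~~c | a))   [eliminate ->]
= ~b | (~a & ~c) | ((~a | ~c) & (~~c | a))   [De Morgan]
= ~b | (~a & ~c) | ((~a | ~c) & (c | a))   [double negation]
= (~b | ~a | ~a | ~c) & (~b | ~a | c | a) & (~b | ~c | ~a | ~c) & (~b | ~c | c | a)   [distribute | over &]
= ~b | ~a | ~c   [simplify]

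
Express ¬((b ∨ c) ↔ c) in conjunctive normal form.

(b ∨ c) ∧ ¬c

¬((b ∨ c) ↔ c)
= ¬(((b ∨ c) → c) ∧ (c → (b ∨ c)))   — eliminate ↔
= ¬((¬(b ∨ c) ∨ c) ∧ (c → (b ∨ c)))   — eliminate →
= ¬((¬(b ∨ c) ∨ c) ∧ (¬c ∨ b ∨ c))   — eliminate →
= ¬(¬(b ∨ c) ∨ c) ∨ ¬(¬c ∨ b ∨ c)   — De Morgan
= (¬¬(b ∨ c) ∧ ¬c) ∨ ¬(¬c ∨ b ∨ c)   — De Morgan
= ((b ∨ c) ∧ ¬c) ∨ ¬(¬c ∨ b ∨ c)   — double negation
= ((b ∨ c) ∧ ¬c) ∨ (¬¬c ∧ ¬b ∧ ¬c)   — De Morgan
= ((b ∨ c) ∧ ¬c) ∨ (c ∧ ¬b ∧ ¬c)   — double negation
= (b ∨ c ∨ c) ∧ (b ∨ c ∨ ¬b) ∧ (b ∨ c ∨ ¬c) ∧ (¬c ∨ c) ∧ (¬c ∨ ¬b) ∧ (¬c ∨ ¬c)   — distribute ∨ over ∧
= (b ∨ c) ∧ ¬c   — simplify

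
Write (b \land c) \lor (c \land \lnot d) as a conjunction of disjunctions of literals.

(b \land c) \lor (c \land \lnot d)
⇔ (b \lor c) \land (b \lor \lnot d) \land (c \lor c) \land (c \lor \lnot d)   [distribute \lor over \land]
⇔ (b \lor \lnot d) \land c   [simplify]

(b \lor \lnot d) \land c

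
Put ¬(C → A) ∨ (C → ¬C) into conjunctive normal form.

¬(C → A) ∨ (C → ¬C)
= ¬(¬C ∨ A) ∨ (C → ¬C)   — eliminate →
= ¬(¬C ∨ A) ∨ ¬C ∨ ¬C   — eliminate →
= ¬¬C ∧ ¬A ∨ ¬C ∨ ¬C   — De Morgan
= C ∧ ¬A ∨ ¬C ∨ ¬C   — double negation
= (C ∨ ¬C ∨ ¬C) ∧ (¬A ∨ ¬C ∨ ¬C)   — distribute ∨ over ∧
= ¬A ∨ ¬C   — simplify

¬A ∨ ¬C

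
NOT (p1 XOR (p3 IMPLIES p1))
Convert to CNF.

NOT (p1 XOR (p3 IMPLIES p1))
= NOT ((p1 OR (p3 IMPLIES p1)) AND NOT (p1 AND (p3 IMPLIES p1)))   — expand XOR
= NOT ((p1 OR NOT p3 OR p1) AND NOT (p1 AND (p3 IMPLIES p1)))   — eliminate IMPLIES
= NOT ((p1 OR NOT p3 OR p1) AND NOT (p1 AND (NOT p3 OR p1)))   — eliminate IMPLIES
= NOT (p1 OR NOT p3 OR p1) OR NOT NOT (p1 AND (NOT p3 OR p1))   — De Morgan
= (NOT p1 AND NOT NOT p3 AND NOT p1) OR NOT NOT (p1 AND (NOT p3 OR p1))   — De Morgan
= (NOT p1 AND p3 AND NOT p1) OR NOT NOT (p1 AND (NOT p3 OR p1))   — double negation
= (NOT p1 AND p3 AND NOT p1) OR (p1 AND (NOT p3 OR p1))   — double negation
= (NOT p1 OR p1) AND (NOT p1 OR NOT p3 OR p1) AND (p3 OR p1) AND (p3 OR NOT p3 OR p1) AND (NOT p1 OR p1) AND (NOT p1 OR NOT p3 OR p1)   — distribute OR over AND
= p3 OR p1   — simplify

p3 OR p1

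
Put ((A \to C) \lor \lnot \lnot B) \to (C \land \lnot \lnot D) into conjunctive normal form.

(A \lor C) \land (A \lor D) \land (\lnot C \lor D) \land (\lnot B \lor C) \land (\lnot B \lor D)

((A \to C) \lor \lnot \lnot B) \to (C \land \lnot \lnot D)
= \lnot ((A \to C) \lor \lnot \lnot B) \lor (C \land \lnot \lnot D)   [eliminate \to]
= \lnot (\lnot A \lor C \lor \lnot \lnot B) \lor (C \land \lnot \lnot D)   [eliminate \to]
= (\lnot \lnot A \land \lnot C \land \lnot \lnot \lnot B) \lor (C \land \lnot \lnot D)   [De Morgan]
= (A \land \lnot C \land \lnot \lnot \lnot B) \lor (C \land \lnot \lnot D)   [double negation]
= (A \land \lnot C \land \lnot B) \lor (C \land \lnot \lnot D)   [double negation]
= (A \land \lnot C \land \lnot B) \lor (C \land D)   [double negation]
= (A \lor C) \land (A \lor D) \land (\lnot C \lor C) \land (\lnot C \lor D) \land (\lnot B \lor C) \land (\lnot B \lor D)   [distribute \lor over \land]
= (A \lor C) \land (A \lor D) \land (\lnot C \lor D) \land (\lnot B \lor C) \land (\lnot B \lor D)   [simplify]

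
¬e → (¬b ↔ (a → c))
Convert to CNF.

(e ∨ b ∨ ¬a ∨ c) ∧ (e ∨ a ∨ ¬b) ∧ (e ∨ ¬c ∨ ¬b)

¬e → (¬b ↔ (a → c))
≡ ¬¬e ∨ (¬b ↔ (a → c))   [eliminate →]
≡ ¬¬e ∨ ((¬b → (a → c)) ∧ ((a → c) → ¬b))   [eliminate ↔]
≡ ¬¬e ∨ ((¬¬b ∨ (a → c)) ∧ ((a → c) → ¬b))   [eliminate →]
≡ ¬¬e ∨ ((¬¬b ∨ ¬a ∨ c) ∧ ((a → c) → ¬b))   [eliminate →]
≡ ¬¬e ∨ ((¬¬b ∨ ¬a ∨ c) ∧ (¬(a → c) ∨ ¬b))   [eliminate →]
≡ ¬¬e ∨ ((¬¬b ∨ ¬a ∨ c) ∧ (¬(¬a ∨ c) ∨ ¬b))   [eliminate →]
≡ e ∨ ((¬¬b ∨ ¬a ∨ c) ∧ (¬(¬a ∨ c) ∨ ¬b))   [double negation]
≡ e ∨ ((b ∨ ¬a ∨ c) ∧ (¬(¬a ∨ c) ∨ ¬b))   [double negation]
≡ e ∨ ((b ∨ ¬a ∨ c) ∧ ((¬¬a ∧ ¬c) ∨ ¬b))   [De Morgan]
≡ e ∨ ((b ∨ ¬a ∨ c) ∧ ((a ∧ ¬c) ∨ ¬b))   [double negation]
≡ (e ∨ b ∨ ¬a ∨ c) ∧ (e ∨ a ∨ ¬b) ∧ (e ∨ ¬c ∨ ¬b)   [distribute ∨ over ∧]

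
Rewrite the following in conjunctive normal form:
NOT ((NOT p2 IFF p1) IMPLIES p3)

(p2 OR p1) AND (NOT p1 OR NOT p2) AND NOT p3

NOT ((NOT p2 IFF p1) IMPLIES p3)
= NOT (NOT (NOT p2 IFF p1) OR p3)   [eliminate IMPLIES]
= NOT (NOT ((NOT p2 IMPLIES p1) AND (p1 IMPLIES NOT p2)) OR p3)   [eliminate IFF]
= NOT (NOT ((NOT NOT p2 OR p1) AND (p1 IMPLIES NOT p2)) OR p3)   [eliminate IMPLIES]
= NOT (NOT ((NOT NOT p2 OR p1) AND (NOT p1 OR NOT p2)) OR p3)   [eliminate IMPLIES]
= NOT NOT ((NOT NOT p2 OR p1) AND (NOT p1 OR NOT p2)) AND NOT p3   [De Morgan]
= (NOT NOT p2 OR p1) AND (NOT p1 OR NOT p2) AND NOT p3   [double negation]
= (p2 OR p1) AND (NOT p1 OR NOT p2) AND NOT p3   [double negation]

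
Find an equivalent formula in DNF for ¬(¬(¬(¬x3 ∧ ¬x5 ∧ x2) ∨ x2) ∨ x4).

(x3 ∧ ¬x4) ∨ (x5 ∧ ¬x4) ∨ (¬x2 ∧ ¬x4) ∨ (x2 ∧ ¬x4)

¬(¬(¬(¬x3 ∧ ¬x5 ∧ x2) ∨ x2) ∨ x4)
= ¬¬(¬(¬x3 ∧ ¬x5 ∧ x2) ∨ x2) ∧ ¬x4   — De Morgan
= (¬(¬x3 ∧ ¬x5 ∧ x2) ∨ x2) ∧ ¬x4   — double negation
= (¬¬x3 ∨ ¬¬x5 ∨ ¬x2 ∨ x2) ∧ ¬x4   — De Morgan
= (x3 ∨ ¬¬x5 ∨ ¬x2 ∨ x2) ∧ ¬x4   — double negation
= (x3 ∨ x5 ∨ ¬x2 ∨ x2) ∧ ¬x4   — double negation
= (x3 ∧ ¬x4) ∨ (x5 ∧ ¬x4) ∨ (¬x2 ∧ ¬x4) ∨ (x2 ∧ ¬x4)   — distribute ∧ over ∨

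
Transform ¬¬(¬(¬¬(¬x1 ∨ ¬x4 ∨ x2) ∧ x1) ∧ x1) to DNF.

¬¬(¬(¬¬(¬x1 ∨ ¬x4 ∨ x2) ∧ x1) ∧ x1)
= ¬(¬¬(¬x1 ∨ ¬x4 ∨ x2) ∧ x1) ∧ x1   [double negation]
= (¬¬¬(¬x1 ∨ ¬x4 ∨ x2) ∨ ¬x1) ∧ x1   [De Morgan]
= (¬(¬x1 ∨ ¬x4 ∨ x2) ∨ ¬x1) ∧ x1   [double negation]
= ((¬¬x1 ∧ ¬¬x4 ∧ ¬x2) ∨ ¬x1) ∧ x1   [De Morgan]
= ((x1 ∧ ¬¬x4 ∧ ¬x2) ∨ ¬x1) ∧ x1   [double negation]
= ((x1 ∧ x4 ∧ ¬x2) ∨ ¬x1) ∧ x1   [double negation]
= (x1 ∧ x4 ∧ ¬x2 ∧ x1) ∨ (¬x1 ∧ x1)   [distribute ∧ over ∨]
= x1 ∧ x4 ∧ ¬x2   [simplify]

x1 ∧ x4 ∧ ¬x2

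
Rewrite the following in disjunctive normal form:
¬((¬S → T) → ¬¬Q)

(S ∧ ¬Q) ∨ (T ∧ ¬Q)

¬((¬S → T) → ¬¬Q)
≡ ¬(¬(¬S → T) ∨ ¬¬Q)   (eliminate →)
≡ ¬(¬(¬¬S ∨ T) ∨ ¬¬Q)   (eliminate →)
≡ ¬¬(¬¬S ∨ T) ∧ ¬¬¬Q   (De Morgan)
≡ (¬¬S ∨ T) ∧ ¬¬¬Q   (double negation)
≡ (S ∨ T) ∧ ¬¬¬Q   (double negation)
≡ (S ∨ T) ∧ ¬Q   (double negation)
≡ (S ∧ ¬Q) ∨ (T ∧ ¬Q)   (distribute ∧ over ∨)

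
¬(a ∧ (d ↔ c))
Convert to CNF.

(¬a ∨ d ∨ c) ∧ (¬a ∨ ¬c ∨ ¬d)

¬(a ∧ (d ↔ c))
⇔ ¬(a ∧ (d → c) ∧ (c → d))   (eliminate ↔)
⇔ ¬(a ∧ (¬d ∨ c) ∧ (c → d))   (eliminate →)
⇔ ¬(a ∧ (¬d ∨ c) ∧ (¬c ∨ d))   (eliminate →)
⇔ ¬a ∨ ¬(¬d ∨ c) ∨ ¬(¬c ∨ d)   (De Morgan)
⇔ ¬a ∨ (¬¬d ∧ ¬c) ∨ ¬(¬c ∨ d)   (De Morgan)
⇔ ¬a ∨ (d ∧ ¬c) ∨ ¬(¬c ∨ d)   (double negation)
⇔ ¬a ∨ (d ∧ ¬c) ∨ (¬¬c ∧ ¬d)   (De Morgan)
⇔ ¬a ∨ (d ∧ ¬c) ∨ (c ∧ ¬d)   (double negation)
⇔ (¬a ∨ d ∨ c) ∧ (¬a ∨ d ∨ ¬d) ∧ (¬a ∨ ¬c ∨ c) ∧ (¬a ∨ ¬c ∨ ¬d)   (distribute ∨ over ∧)
⇔ (¬a ∨ d ∨ c) ∧ (¬a ∨ ¬c ∨ ¬d)   (simplify)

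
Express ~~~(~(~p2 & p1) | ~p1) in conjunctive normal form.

~p2 & p1

~~~(~(~p2 & p1) | ~p1)
= ~(~(~p2 & p1) | ~p1)   [double negation]
= ~~(~p2 & p1) & ~~p1   [De Morgan]
= ~p2 & p1 & ~~p1   [double negation]
= ~p2 & p1 & p1   [double negation]
= ~p2 & p1   [simplify]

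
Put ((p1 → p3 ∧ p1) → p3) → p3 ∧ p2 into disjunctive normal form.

¬p1 ∧ ¬p3 ∨ p3 ∧ p2

((p1 → p3 ∧ p1) → p3) → p3 ∧ p2
≡ ¬((p1 → p3 ∧ p1) → p3) ∨ p3 ∧ p2   [eliminate →]
≡ ¬(¬(p1 → p3 ∧ p1) ∨ p3) ∨ p3 ∧ p2   [eliminate →]
≡ ¬(¬(¬p1 ∨ p3 ∧ p1) ∨ p3) ∨ p3 ∧ p2   [eliminate →]
≡ ¬¬(¬p1 ∨ p3 ∧ p1) ∧ ¬p3 ∨ p3 ∧ p2   [De Morgan]
≡ (¬p1 ∨ p3 ∧ p1) ∧ ¬p3 ∨ p3 ∧ p2   [double negation]
≡ ¬p1 ∧ ¬p3 ∨ p3 ∧ p1 ∧ ¬p3 ∨ p3 ∧ p2   [distribute ∧ over ∨]
≡ ¬p1 ∧ ¬p3 ∨ p3 ∧ p2   [simplify]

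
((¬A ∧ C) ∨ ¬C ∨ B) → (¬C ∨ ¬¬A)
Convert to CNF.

((¬A ∧ C) ∨ ¬C ∨ B) → (¬C ∨ ¬¬A)
⇔ ¬((¬A ∧ C) ∨ ¬C ∨ B) ∨ ¬C ∨ ¬¬A   — eliminate →
⇔ (¬(¬A ∧ C) ∧ ¬¬C ∧ ¬B) ∨ ¬C ∨ ¬¬A   — De Morgan
⇔ ((¬¬A ∨ ¬C) ∧ ¬¬C ∧ ¬B) ∨ ¬C ∨ ¬¬A   — De Morgan
⇔ ((A ∨ ¬C) ∧ ¬¬C ∧ ¬B) ∨ ¬C ∨ ¬¬A   — double negation
⇔ ((A ∨ ¬C) ∧ C ∧ ¬B) ∨ ¬C ∨ ¬¬A   — double negation
⇔ ((A ∨ ¬C) ∧ C ∧ ¬B) ∨ ¬C ∨ A   — double negation
⇔ (A ∨ ¬C ∨ ¬C ∨ A) ∧ (C ∨ ¬C ∨ A) ∧ (¬B ∨ ¬C ∨ A)   — distribute ∨ over ∧
⇔ A ∨ ¬C   — simplify

A ∨ ¬C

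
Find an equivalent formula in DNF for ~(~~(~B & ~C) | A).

(B & ~A) | (C & ~A)

~(~~(~B & ~C) | A)
= ~~~(~B & ~C) & ~A   [De Morgan]
= ~(~B & ~C) & ~A   [double negation]
= (~~B | ~~C) & ~A   [De Morgan]
= (B | ~~C) & ~A   [double negation]
= (B | C) & ~A   [double negation]
= (B & ~A) | (C & ~A)   [distribute & over |]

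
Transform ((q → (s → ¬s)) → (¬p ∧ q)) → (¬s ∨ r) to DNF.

¬q ∨ ¬s ∨ r

((q → (s → ¬s)) → (¬p ∧ q)) → (¬s ∨ r)
≡ ¬((q → (s → ¬s)) → (¬p ∧ q)) ∨ ¬s ∨ r   [eliminate →]
≡ ¬(¬(q → (s → ¬s)) ∨ (¬p ∧ q)) ∨ ¬s ∨ r   [eliminate →]
≡ ¬(¬(¬q ∨ (s → ¬s)) ∨ (¬p ∧ q)) ∨ ¬s ∨ r   [eliminate →]
≡ ¬(¬(¬q ∨ ¬s ∨ ¬s) ∨ (¬p ∧ q)) ∨ ¬s ∨ r   [eliminate →]
≡ (¬¬(¬q ∨ ¬s ∨ ¬s) ∧ ¬(¬p ∧ q)) ∨ ¬s ∨ r   [De Morgan]
≡ ((¬q ∨ ¬s ∨ ¬s) ∧ ¬(¬p ∧ q)) ∨ ¬s ∨ r   [double negation]
≡ ((¬q ∨ ¬s ∨ ¬s) ∧ (¬¬p ∨ ¬q)) ∨ ¬s ∨ r   [De Morgan]
≡ ((¬q ∨ ¬s ∨ ¬s) ∧ (p ∨ ¬q)) ∨ ¬s ∨ r   [double negation]
≡ (¬q ∧ p) ∨ (¬q ∧ ¬q) ∨ (¬s ∧ p) ∨ (¬s ∧ ¬q) ∨ (¬s ∧ p) ∨ (¬s ∧ ¬q) ∨ ¬s ∨ r   [distribute ∧ over ∨]
≡ ¬q ∨ ¬s ∨ r   [simplify]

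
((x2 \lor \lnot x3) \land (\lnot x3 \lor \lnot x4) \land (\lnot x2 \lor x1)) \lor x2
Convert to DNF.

(\lnot x3 \land \lnot x2) \lor (\lnot x3 \land x1) \lor x2

((x2 \lor \lnot x3) \land (\lnot x3 \lor \lnot x4) \land (\lnot x2 \lor x1)) \lor x2
≡ (x2 \land \lnot x3 \land \lnot x2) \lor (x2 \land \lnot x3 \land x1) \lor (x2 \land \lnot x4 \land \lnot x2) \lor (x2 \land \lnot x4 \land x1) \lor (\lnot x3 \land \lnot x3 \land \lnot x2) \lor (\lnot x3 \land \lnot x3 \land x1) \lor (\lnot x3 \land \lnot x4 \land \lnot x2) \lor (\lnot x3 \land \lnot x4 \land x1) \lor x2   — distribute \land over \lor
≡ (\lnot x3 \land \lnot x2) \lor (\lnot x3 \land x1) \lor x2   — simplify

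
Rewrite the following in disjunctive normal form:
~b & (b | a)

~b & (b | a)
⇔ (~b & b) | (~b & a)
⇔ ~b & a

~b & a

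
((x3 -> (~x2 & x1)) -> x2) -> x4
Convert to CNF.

((x3 -> (~x2 & x1)) -> x2) -> x4
= ~((x3 -> (~x2 & x1)) -> x2) | x4   [eliminate ->]
= ~(~(x3 -> (~x2 & x1)) | x2) | x4   [eliminate ->]
= ~(~(~x3 | (~x2 & x1)) | x2) | x4   [eliminate ->]
= (~~(~x3 | (~x2 & x1)) & ~x2) | x4   [De Morgan]
= ((~x3 | (~x2 & x1)) & ~x2) | x4   [double negation]
= (~x3 | ~x2 | x4) & (~x3 | x1 | x4) & (~x2 | x4)   [distribute | over &]
= (~x3 | x1 | x4) & (~x2 | x4)   [simplify]

(~x3 | x1 | x4) & (~x2 | x4)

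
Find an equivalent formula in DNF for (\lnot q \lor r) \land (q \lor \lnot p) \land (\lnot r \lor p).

(\lnot q \land \lnot p \land \lnot r) \lor (r \land q \land p)

(\lnot q \lor r) \land (q \lor \lnot p) \land (\lnot r \lor p)
≡ (\lnot q \land q \land \lnot r) \lor (\lnot q \land q \land p) \lor (\lnot q \land \lnot p \land \lnot r) \lor (\lnot q \land \lnot p \land p) \lor (r \land q \land \lnot r) \lor (r \land q \land p) \lor (r \land \lnot p \land \lnot r) \lor (r \land \lnot p \land p)   [distribute \land over \lor]
≡ (\lnot q \land \lnot p \land \lnot r) \lor (r \land q \land p)   [simplify]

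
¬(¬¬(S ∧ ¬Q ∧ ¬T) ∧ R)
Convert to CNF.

¬S ∨ Q ∨ T ∨ ¬R

¬(¬¬(S ∧ ¬Q ∧ ¬T) ∧ R)
⇔ ¬¬¬(S ∧ ¬Q ∧ ¬T) ∨ ¬R   [De Morgan]
⇔ ¬(S ∧ ¬Q ∧ ¬T) ∨ ¬R   [double negation]
⇔ ¬S ∨ ¬¬Q ∨ ¬¬T ∨ ¬R   [De Morgan]
⇔ ¬S ∨ Q ∨ ¬¬T ∨ ¬R   [double negation]
⇔ ¬S ∨ Q ∨ T ∨ ¬R   [double negation]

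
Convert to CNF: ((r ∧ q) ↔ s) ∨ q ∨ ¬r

¬s ∨ q ∨ ¬r

((r ∧ q) ↔ s) ∨ q ∨ ¬r
⇔ (((r ∧ q) → s) ∧ (s → (r ∧ q))) ∨ q ∨ ¬r   — eliminate ↔
⇔ ((¬(r ∧ q) ∨ s) ∧ (s → (r ∧ q))) ∨ q ∨ ¬r   — eliminate →
⇔ ((¬(r ∧ q) ∨ s) ∧ (¬s ∨ (r ∧ q))) ∨ q ∨ ¬r   — eliminate →
⇔ ((¬r ∨ ¬q ∨ s) ∧ (¬s ∨ (r ∧ q))) ∨ q ∨ ¬r   — De Morgan
⇔ (¬r ∨ ¬q ∨ s ∨ q ∨ ¬r) ∧ (¬s ∨ r ∨ q ∨ ¬r) ∧ (¬s ∨ q ∨ q ∨ ¬r)   — distribute ∨ over ∧
⇔ ¬s ∨ q ∨ ¬r   — simplify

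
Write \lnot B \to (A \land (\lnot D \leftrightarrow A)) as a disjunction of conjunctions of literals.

\lnot B \to (A \land (\lnot D \leftrightarrow A))
⇔ \lnot \lnot B \lor (A \land (\lnot D \leftrightarrow A))   (eliminate \to)
⇔ \lnot \lnot B \lor (A \land (\lnot D \to A) \land (A \to \lnot D))   (eliminate \leftrightarrow)
⇔ \lnot \lnot B \lor (A \land (\lnot \lnot D \lor A) \land (A \to \lnot D))   (eliminate \to)
⇔ \lnot \lnot B \lor (A \land (\lnot \lnot D \lor A) \land (\lnot A \lor \lnot D))   (eliminate \to)
⇔ B \lor (A \land (\lnot \lnot D \lor A) \land (\lnot A \lor \lnot D))   (double negation)
⇔ B \lor (A \land (D \lor A) \land (\lnot A \lor \lnot D))   (double negation)
⇔ B \lor (A \land D \land \lnot A) \lor (A \land D \land \lnot D) \lor (A \land A \land \lnot A) \lor (A \land A \land \lnot D)   (distribute \land over \lor)
⇔ B \lor (A \land \lnot D)   (simplify)

B \lor (A \land \lnot D)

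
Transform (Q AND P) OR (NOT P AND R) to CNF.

(Q OR NOT P) AND (Q OR R) AND (P OR R)

(Q AND P) OR (NOT P AND R)
= (Q OR NOT P) AND (Q OR R) AND (P OR NOT P) AND (P OR R)   [distribute OR over AND]
= (Q OR NOT P) AND (Q OR R) AND (P OR R)   [simplify]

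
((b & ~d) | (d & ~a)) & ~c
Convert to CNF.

(b | d) & (b | ~a) & (~d | ~a) & ~c

((b & ~d) | (d & ~a)) & ~c
⇔ (b | d) & (b | ~a) & (~d | d) & (~d | ~a) & ~c   (distribute | over &)
⇔ (b | d) & (b | ~a) & (~d | ~a) & ~c   (simplify)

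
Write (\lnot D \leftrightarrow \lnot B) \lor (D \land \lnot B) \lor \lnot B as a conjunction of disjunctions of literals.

D \lor \lnot B

(\lnot D \leftrightarrow \lnot B) \lor (D \land \lnot B) \lor \lnot B
≡ ((\lnot D \to \lnot B) \land (\lnot B \to \lnot D)) \lor (D \land \lnot B) \lor \lnot B
≡ ((\lnot \lnot D \lor \lnot B) \land (\lnot B \to \lnot D)) \lor (D \land \lnot B) \lor \lnot B
≡ ((\lnot \lnot D \lor \lnot B) \land (\lnot \lnot B \lor \lnot D)) \lor (D \land \lnot B) \lor \lnot B
≡ ((D \lor \lnot B) \land (\lnot \lnot B \lor \lnot D)) \lor (D \land \lnot B) \lor \lnot B
≡ ((D \lor \lnot B) \land (B \lor \lnot D)) \lor (D \land \lnot B) \lor \lnot B
≡ (D \lor \lnot B \lor D \lor \lnot B) \land (D \lor \lnot B \lor \lnot B \lor \lnot B) \land (B \lor \lnot D \lor D \lor \lnot B) \land (B \lor \lnot D \lor \lnot B \lor \lnot B)
≡ D \lor \lnot B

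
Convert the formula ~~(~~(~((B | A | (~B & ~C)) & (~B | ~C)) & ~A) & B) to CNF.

~~(~~(~((B | A | (~B & ~C)) & (~B | ~C)) & ~A) & B)
= ~~(~((B | A | (~B & ~C)) & (~B | ~C)) & ~A) & B
= ~((B | A | (~B & ~C)) & (~B | ~C)) & ~A & B
= (~(B | A | (~B & ~C)) | ~(~B | ~C)) & ~A & B
= ((~B & ~A & ~(~B & ~C)) | ~(~B | ~C)) & ~A & B
= ((~B & ~A & (~~B | ~~C)) | ~(~B | ~C)) & ~A & B
= ((~B & ~A & (B | ~~C)) | ~(~B | ~C)) & ~A & B
= ((~B & ~A & (B | C)) | ~(~B | ~C)) & ~A & B
= ((~B & ~A & (B | C)) | (~~B & ~~C)) & ~A & B
= ((~B & ~A & (B | C)) | (B & ~~C)) & ~A & B
= ((~B & ~A & (B | C)) | (B & C)) & ~A & B
= (~B | B) & (~B | C) & (~A | B) & (~A | C) & (B | C | B) & (B | C | C) & ~A & B
= (~B | C) & ~A & B

(~B | C) & ~A & B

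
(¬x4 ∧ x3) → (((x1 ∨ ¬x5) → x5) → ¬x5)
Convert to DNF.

x4 ∨ ¬x3 ∨ ¬x5

(¬x4 ∧ x3) → (((x1 ∨ ¬x5) → x5) → ¬x5)
⇔ ¬(¬x4 ∧ x3) ∨ (((x1 ∨ ¬x5) → x5) → ¬x5)   (eliminate →)
⇔ ¬(¬x4 ∧ x3) ∨ ¬((x1 ∨ ¬x5) → x5) ∨ ¬x5   (eliminate →)
⇔ ¬(¬x4 ∧ x3) ∨ ¬(¬(x1 ∨ ¬x5) ∨ x5) ∨ ¬x5   (eliminate →)
⇔ ¬¬x4 ∨ ¬x3 ∨ ¬(¬(x1 ∨ ¬x5) ∨ x5) ∨ ¬x5   (De Morgan)
⇔ x4 ∨ ¬x3 ∨ ¬(¬(x1 ∨ ¬x5) ∨ x5) ∨ ¬x5   (double negation)
⇔ x4 ∨ ¬x3 ∨ (¬¬(x1 ∨ ¬x5) ∧ ¬x5) ∨ ¬x5   (De Morgan)
⇔ x4 ∨ ¬x3 ∨ ((x1 ∨ ¬x5) ∧ ¬x5) ∨ ¬x5   (double negation)
⇔ x4 ∨ ¬x3 ∨ (x1 ∧ ¬x5) ∨ (¬x5 ∧ ¬x5) ∨ ¬x5   (distribute ∧ over ∨)
⇔ x4 ∨ ¬x3 ∨ ¬x5   (simplify)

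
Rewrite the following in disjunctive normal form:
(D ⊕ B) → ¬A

(¬D ∧ ¬B) ∨ (B ∧ D) ∨ ¬A

(D ⊕ B) → ¬A
≡ ¬(D ⊕ B) ∨ ¬A   — eliminate →
≡ ¬((D ∧ ¬B) ∨ (¬D ∧ B)) ∨ ¬A   — expand ⊕
≡ (¬(D ∧ ¬B) ∧ ¬(¬D ∧ B)) ∨ ¬A   — De Morgan
≡ ((¬D ∨ ¬¬B) ∧ ¬(¬D ∧ B)) ∨ ¬A   — De Morgan
≡ ((¬D ∨ B) ∧ ¬(¬D ∧ B)) ∨ ¬A   — double negation
≡ ((¬D ∨ B) ∧ (¬¬D ∨ ¬B)) ∨ ¬A   — De Morgan
≡ ((¬D ∨ B) ∧ (D ∨ ¬B)) ∨ ¬A   — double negation
≡ (¬D ∧ D) ∨ (¬D ∧ ¬B) ∨ (B ∧ D) ∨ (B ∧ ¬B) ∨ ¬A   — distribute ∧ over ∨
≡ (¬D ∧ ¬B) ∨ (B ∧ D) ∨ ¬A   — simplify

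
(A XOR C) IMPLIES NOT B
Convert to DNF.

(A XOR C) IMPLIES NOT B
= NOT (A XOR C) OR NOT B   [eliminate IMPLIES]
= NOT ((A AND NOT C) OR (NOT A AND C)) OR NOT B   [expand XOR]
= (NOT (A AND NOT C) AND NOT (NOT A AND C)) OR NOT B   [De Morgan]
= ((NOT A OR NOT NOT C) AND NOT (NOT A AND C)) OR NOT B   [De Morgan]
= ((NOT A OR C) AND NOT (NOT A AND C)) OR NOT B   [double negation]
= ((NOT A OR C) AND (NOT NOT A OR NOT C)) OR NOT B   [De Morgan]
= ((NOT A OR C) AND (A OR NOT C)) OR NOT B   [double negation]
= (NOT A AND A) OR (NOT A AND NOT C) OR (C AND A) OR (C AND NOT C) OR NOT B   [distribute AND over OR]
= (NOT A AND NOT C) OR (C AND A) OR NOT B   [simplify]

(NOT A AND NOT C) OR (C AND A) OR NOT B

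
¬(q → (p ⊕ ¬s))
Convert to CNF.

q ∧ (¬p ∨ ¬s) ∧ (s ∨ p)

¬(q → (p ⊕ ¬s))
≡ ¬(¬q ∨ (p ⊕ ¬s))   — eliminate →
≡ ¬(¬q ∨ ((p ∨ ¬s) ∧ ¬(p ∧ ¬s)))   — expand ⊕
≡ ¬¬q ∧ ¬((p ∨ ¬s) ∧ ¬(p ∧ ¬s))   — De Morgan
≡ q ∧ ¬((p ∨ ¬s) ∧ ¬(p ∧ ¬s))   — double negation
≡ q ∧ (¬(p ∨ ¬s) ∨ ¬¬(p ∧ ¬s))   — De Morgan
≡ q ∧ ((¬p ∧ ¬¬s) ∨ ¬¬(p ∧ ¬s))   — De Morgan
≡ q ∧ ((¬p ∧ s) ∨ ¬¬(p ∧ ¬s))   — double negation
≡ q ∧ ((¬p ∧ s) ∨ (p ∧ ¬s))   — double negation
≡ q ∧ (¬p ∨ p) ∧ (¬p ∨ ¬s) ∧ (s ∨ p) ∧ (s ∨ ¬s)   — distribute ∨ over ∧
≡ q ∧ (¬p ∨ ¬s) ∧ (s ∨ p)   — simplify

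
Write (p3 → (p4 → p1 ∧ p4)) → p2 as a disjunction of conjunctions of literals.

(p3 → (p4 → p1 ∧ p4)) → p2
≡ ¬(p3 → (p4 → p1 ∧ p4)) ∨ p2   (eliminate →)
≡ ¬(¬p3 ∨ (p4 → p1 ∧ p4)) ∨ p2   (eliminate →)
≡ ¬(¬p3 ∨ ¬p4 ∨ p1 ∧ p4) ∨ p2   (eliminate →)
≡ ¬¬p3 ∧ ¬¬p4 ∧ ¬(p1 ∧ p4) ∨ p2   (De Morgan)
≡ p3 ∧ ¬¬p4 ∧ ¬(p1 ∧ p4) ∨ p2   (double negation)
≡ p3 ∧ p4 ∧ ¬(p1 ∧ p4) ∨ p2   (double negation)
≡ p3 ∧ p4 ∧ (¬p1 ∨ ¬p4) ∨ p2   (De Morgan)
≡ p3 ∧ p4 ∧ ¬p1 ∨ p3 ∧ p4 ∧ ¬p4 ∨ p2   (distribute ∧ over ∨)
≡ p3 ∧ p4 ∧ ¬p1 ∨ p2   (simplify)

p3 ∧ p4 ∧ ¬p1 ∨ p2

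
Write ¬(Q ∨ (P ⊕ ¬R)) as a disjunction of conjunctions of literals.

¬(Q ∨ (P ⊕ ¬R))
⇔ ¬(Q ∨ (P ∧ ¬¬R) ∨ (¬P ∧ ¬R))   — expand ⊕
⇔ ¬Q ∧ ¬(P ∧ ¬¬R) ∧ ¬(¬P ∧ ¬R)   — De Morgan
⇔ ¬Q ∧ (¬P ∨ ¬¬¬R) ∧ ¬(¬P ∧ ¬R)   — De Morgan
⇔ ¬Q ∧ (¬P ∨ ¬R) ∧ ¬(¬P ∧ ¬R)   — double negation
⇔ ¬Q ∧ (¬P ∨ ¬R) ∧ (¬¬P ∨ ¬¬R)   — De Morgan
⇔ ¬Q ∧ (¬P ∨ ¬R) ∧ (P ∨ ¬¬R)   — double negation
⇔ ¬Q ∧ (¬P ∨ ¬R) ∧ (P ∨ R)   — double negation
⇔ (¬Q ∧ ¬P ∧ P) ∨ (¬Q ∧ ¬P ∧ R) ∨ (¬Q ∧ ¬R ∧ P) ∨ (¬Q ∧ ¬R ∧ R)   — distribute ∧ over ∨
⇔ (¬Q ∧ ¬P ∧ R) ∨ (¬Q ∧ ¬R ∧ P)   — simplify

(¬Q ∧ ¬P ∧ R) ∨ (¬Q ∧ ¬R ∧ P)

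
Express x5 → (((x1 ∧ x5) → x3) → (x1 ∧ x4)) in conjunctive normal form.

(¬x5 ∨ x1) ∧ (¬x5 ∨ ¬x3 ∨ x4)

x5 → (((x1 ∧ x5) → x3) → (x1 ∧ x4))
= ¬x5 ∨ (((x1 ∧ x5) → x3) → (x1 ∧ x4))   — eliminate →
= ¬x5 ∨ ¬((x1 ∧ x5) → x3) ∨ (x1 ∧ x4)   — eliminate →
= ¬x5 ∨ ¬(¬(x1 ∧ x5) ∨ x3) ∨ (x1 ∧ x4)   — eliminate →
= ¬x5 ∨ (¬¬(x1 ∧ x5) ∧ ¬x3) ∨ (x1 ∧ x4)   — De Morgan
= ¬x5 ∨ (x1 ∧ x5 ∧ ¬x3) ∨ (x1 ∧ x4)   — double negation
= (¬x5 ∨ x1 ∨ x1) ∧ (¬x5 ∨ x1 ∨ x4) ∧ (¬x5 ∨ x5 ∨ x1) ∧ (¬x5 ∨ x5 ∨ x4) ∧ (¬x5 ∨ ¬x3 ∨ x1) ∧ (¬x5 ∨ ¬x3 ∨ x4)   — distribute ∨ over ∧
= (¬x5 ∨ x1) ∧ (¬x5 ∨ ¬x3 ∨ x4)   — simplify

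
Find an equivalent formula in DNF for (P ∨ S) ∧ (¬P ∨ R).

(P ∧ R) ∨ (S ∧ ¬P) ∨ (S ∧ R)

(P ∨ S) ∧ (¬P ∨ R)
⇔ (P ∧ ¬P) ∨ (P ∧ R) ∨ (S ∧ ¬P) ∨ (S ∧ R)   (distribute ∧ over ∨)
⇔ (P ∧ R) ∨ (S ∧ ¬P) ∨ (S ∧ R)   (simplify)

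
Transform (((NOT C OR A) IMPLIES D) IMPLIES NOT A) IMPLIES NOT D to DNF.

(D AND A) OR NOT D

(((NOT C OR A) IMPLIES D) IMPLIES NOT A) IMPLIES NOT D
⇔ NOT (((NOT C OR A) IMPLIES D) IMPLIES NOT A) OR NOT D   — eliminate IMPLIES
⇔ NOT (NOT ((NOT C OR A) IMPLIES D) OR NOT A) OR NOT D   — eliminate IMPLIES
⇔ NOT (NOT (NOT (NOT C OR A) OR D) OR NOT A) OR NOT D   — eliminate IMPLIES
⇔ (NOT NOT (NOT (NOT C OR A) OR D) AND NOT NOT A) OR NOT D   — De Morgan
⇔ ((NOT (NOT C OR A) OR D) AND NOT NOT A) OR NOT D   — double negation
⇔ (((NOT NOT C AND NOT A) OR D) AND NOT NOT A) OR NOT D   — De Morgan
⇔ (((C AND NOT A) OR D) AND NOT NOT A) OR NOT D   — double negation
⇔ (((C AND NOT A) OR D) AND A) OR NOT D   — double negation
⇔ (C AND NOT A AND A) OR (D AND A) OR NOT D   — distribute AND over OR
⇔ (D AND A) OR NOT D   — simplify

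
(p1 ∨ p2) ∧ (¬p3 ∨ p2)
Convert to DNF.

(p1 ∨ p2) ∧ (¬p3 ∨ p2)
≡ (p1 ∧ ¬p3) ∨ (p1 ∧ p2) ∨ (p2 ∧ ¬p3) ∨ (p2 ∧ p2)   — distribute ∧ over ∨
≡ (p1 ∧ ¬p3) ∨ p2   — simplify

(p1 ∧ ¬p3) ∨ p2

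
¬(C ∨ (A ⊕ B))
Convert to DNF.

¬(C ∨ (A ⊕ B))
⇔ ¬(C ∨ (A ∧ ¬B) ∨ (¬A ∧ B))   — expand ⊕
⇔ ¬C ∧ ¬(A ∧ ¬B) ∧ ¬(¬A ∧ B)   — De Morgan
⇔ ¬C ∧ (¬A ∨ ¬¬B) ∧ ¬(¬A ∧ B)   — De Morgan
⇔ ¬C ∧ (¬A ∨ B) ∧ ¬(¬A ∧ B)   — double negation
⇔ ¬C ∧ (¬A ∨ B) ∧ (¬¬A ∨ ¬B)   — De Morgan
⇔ ¬C ∧ (¬A ∨ B) ∧ (A ∨ ¬B)   — double negation
⇔ (¬C ∧ ¬A ∧ A) ∨ (¬C ∧ ¬A ∧ ¬B) ∨ (¬C ∧ B ∧ A) ∨ (¬C ∧ B ∧ ¬B)   — distribute ∧ over ∨
⇔ (¬C ∧ ¬A ∧ ¬B) ∨ (¬C ∧ B ∧ A)   — simplify

(¬C ∧ ¬A ∧ ¬B) ∨ (¬C ∧ B ∧ A)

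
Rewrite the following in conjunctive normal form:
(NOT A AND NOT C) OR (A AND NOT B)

(NOT A OR NOT B) AND (NOT C OR A) AND (NOT C OR NOT B)

(NOT A AND NOT C) OR (A AND NOT B)
≡ (NOT A OR A) AND (NOT A OR NOT B) AND (NOT C OR A) AND (NOT C OR NOT B)
≡ (NOT A OR NOT B) AND (NOT C OR A) AND (NOT C OR NOT B)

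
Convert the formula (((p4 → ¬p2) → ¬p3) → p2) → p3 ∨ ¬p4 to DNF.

¬p3 ∧ ¬p2 ∨ p3 ∨ ¬p4

(((p4 → ¬p2) → ¬p3) → p2) → p3 ∨ ¬p4
= ¬(((p4 → ¬p2) → ¬p3) → p2) ∨ p3 ∨ ¬p4   [eliminate →]
= ¬(¬((p4 → ¬p2) → ¬p3) ∨ p2) ∨ p3 ∨ ¬p4   [eliminate →]
= ¬(¬(¬(p4 → ¬p2) ∨ ¬p3) ∨ p2) ∨ p3 ∨ ¬p4   [eliminate →]
= ¬(¬(¬(¬p4 ∨ ¬p2) ∨ ¬p3) ∨ p2) ∨ p3 ∨ ¬p4   [eliminate →]
= ¬¬(¬(¬p4 ∨ ¬p2) ∨ ¬p3) ∧ ¬p2 ∨ p3 ∨ ¬p4   [De Morgan]
= (¬(¬p4 ∨ ¬p2) ∨ ¬p3) ∧ ¬p2 ∨ p3 ∨ ¬p4   [double negation]
= (¬¬p4 ∧ ¬¬p2 ∨ ¬p3) ∧ ¬p2 ∨ p3 ∨ ¬p4   [De Morgan]
= (p4 ∧ ¬¬p2 ∨ ¬p3) ∧ ¬p2 ∨ p3 ∨ ¬p4   [double negation]
= (p4 ∧ p2 ∨ ¬p3) ∧ ¬p2 ∨ p3 ∨ ¬p4   [double negation]
= p4 ∧ p2 ∧ ¬p2 ∨ ¬p3 ∧ ¬p2 ∨ p3 ∨ ¬p4   [distribute ∧ over ∨]
= ¬p3 ∧ ¬p2 ∨ p3 ∨ ¬p4   [simplify]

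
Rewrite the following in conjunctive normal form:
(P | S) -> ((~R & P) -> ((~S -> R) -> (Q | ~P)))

~P | R | ~S | Q

(P | S) -> ((~R & P) -> ((~S -> R) -> (Q | ~P)))
≡ ~(P | S) | ((~R & P) -> ((~S -> R) -> (Q | ~P)))   (eliminate ->)
≡ ~(P | S) | ~(~R & P) | ((~S -> R) -> (Q | ~P))   (eliminate ->)
≡ ~(P | S) | ~(~R & P) | ~(~S -> R) | Q | ~P   (eliminate ->)
≡ ~(P | S) | ~(~R & P) | ~(~~S | R) | Q | ~P   (eliminate ->)
≡ (~P & ~S) | ~(~R & P) | ~(~~S | R) | Q | ~P   (De Morgan)
≡ (~P & ~S) | ~~R | ~P | ~(~~S | R) | Q | ~P   (De Morgan)
≡ (~P & ~S) | R | ~P | ~(~~S | R) | Q | ~P   (double negation)
≡ (~P & ~S) | R | ~P | (~~~S & ~R) | Q | ~P   (De Morgan)
≡ (~P & ~S) | R | ~P | (~S & ~R) | Q | ~P   (double negation)
≡ (~P | R | ~P | ~S | Q | ~P) & (~P | R | ~P | ~R | Q | ~P) & (~S | R | ~P | ~S | Q | ~P) & (~S | R | ~P | ~R | Q | ~P)   (distribute | over &)
≡ ~P | R | ~S | Q   (simplify)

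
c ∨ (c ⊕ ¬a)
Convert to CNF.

c ∨ (c ⊕ ¬a)
≡ c ∨ ((c ∨ ¬a) ∧ ¬(c ∧ ¬a))   [expand ⊕]
≡ c ∨ ((c ∨ ¬a) ∧ (¬c ∨ ¬¬a))   [De Morgan]
≡ c ∨ ((c ∨ ¬a) ∧ (¬c ∨ a))   [double negation]
≡ (c ∨ c ∨ ¬a) ∧ (c ∨ ¬c ∨ a)   [distribute ∨ over ∧]
≡ c ∨ ¬a   [simplify]

c ∨ ¬a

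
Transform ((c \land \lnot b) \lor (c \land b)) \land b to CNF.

((c \land \lnot b) \lor (c \land b)) \land b
≡ (c \lor c) \land (c \lor b) \land (\lnot b \lor c) \land (\lnot b \lor b) \land b   [distribute \lor over \land]
≡ c \land b   [simplify]

c \land b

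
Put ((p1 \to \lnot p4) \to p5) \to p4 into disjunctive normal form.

\lnot p1 \land \lnot p5 \lor \lnot p4 \land \lnot p5 \lor p4

((p1 \to \lnot p4) \to p5) \to p4
≡ \lnot ((p1 \to \lnot p4) \to p5) \lor p4   — eliminate \to
≡ \lnot (\lnot (p1 \to \lnot p4) \lor p5) \lor p4   — eliminate \to
≡ \lnot (\lnot (\lnot p1 \lor \lnot p4) \lor p5) \lor p4   — eliminate \to
≡ \lnot \lnot (\lnot p1 \lor \lnot p4) \land \lnot p5 \lor p4   — De Morgan
≡ (\lnot p1 \lor \lnot p4) \land \lnot p5 \lor p4   — double negation
≡ \lnot p1 \land \lnot p5 \lor \lnot p4 \land \lnot p5 \lor p4   — distribute \land over \lor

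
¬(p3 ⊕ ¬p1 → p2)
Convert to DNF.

¬(p3 ⊕ ¬p1 → p2)
≡ ¬(¬(p3 ⊕ ¬p1) ∨ p2)
≡ ¬(¬(p3 ∧ ¬¬p1 ∨ ¬p3 ∧ ¬p1) ∨ p2)
≡ ¬¬(p3 ∧ ¬¬p1 ∨ ¬p3 ∧ ¬p1) ∧ ¬p2
≡ (p3 ∧ ¬¬p1 ∨ ¬p3 ∧ ¬p1) ∧ ¬p2
≡ (p3 ∧ p1 ∨ ¬p3 ∧ ¬p1) ∧ ¬p2
≡ p3 ∧ p1 ∧ ¬p2 ∨ ¬p3 ∧ ¬p1 ∧ ¬p2

p3 ∧ p1 ∧ ¬p2 ∨ ¬p3 ∧ ¬p1 ∧ ¬p2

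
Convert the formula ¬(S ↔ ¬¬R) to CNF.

(S ∨ R) ∧ (¬R ∨ ¬S)

¬(S ↔ ¬¬R)
≡ ¬((S → ¬¬R) ∧ (¬¬R → S))   [eliminate ↔]
≡ ¬((¬S ∨ ¬¬R) ∧ (¬¬R → S))   [eliminate →]
≡ ¬((¬S ∨ ¬¬R) ∧ (¬¬¬R ∨ S))   [eliminate →]
≡ ¬(¬S ∨ ¬¬R) ∨ ¬(¬¬¬R ∨ S)   [De Morgan]
≡ (¬¬S ∧ ¬¬¬R) ∨ ¬(¬¬¬R ∨ S)   [De Morgan]
≡ (S ∧ ¬¬¬R) ∨ ¬(¬¬¬R ∨ S)   [double negation]
≡ (S ∧ ¬R) ∨ ¬(¬¬¬R ∨ S)   [double negation]
≡ (S ∧ ¬R) ∨ (¬¬¬¬R ∧ ¬S)   [De Morgan]
≡ (S ∧ ¬R) ∨ (¬¬R ∧ ¬S)   [double negation]
≡ (S ∧ ¬R) ∨ (R ∧ ¬S)   [double negation]
≡ (S ∨ R) ∧ (S ∨ ¬S) ∧ (¬R ∨ R) ∧ (¬R ∨ ¬S)   [distribute ∨ over ∧]
≡ (S ∨ R) ∧ (¬R ∨ ¬S)   [simplify]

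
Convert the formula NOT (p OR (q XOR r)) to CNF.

NOT (p OR (q XOR r))
≡ NOT (p OR ((q OR r) AND NOT (q AND r)))
≡ NOT p AND NOT ((q OR r) AND NOT (q AND r))
≡ NOT p AND (NOT (q OR r) OR NOT NOT (q AND r))
≡ NOT p AND ((NOT q AND NOT r) OR NOT NOT (q AND r))
≡ NOT p AND ((NOT q AND NOT r) OR (q AND r))
≡ NOT p AND (NOT q OR q) AND (NOT q OR r) AND (NOT r OR q) AND (NOT r OR r)
≡ NOT p AND (NOT q OR r) AND (NOT r OR q)

NOT p AND (NOT q OR r) AND (NOT r OR q)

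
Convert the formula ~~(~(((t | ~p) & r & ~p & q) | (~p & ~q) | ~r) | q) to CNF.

(p | q) & (r | q)

~~(~(((t | ~p) & r & ~p & q) | (~p & ~q) | ~r) | q)
= ~(((t | ~p) & r & ~p & q) | (~p & ~q) | ~r) | q   [double negation]
= (~((t | ~p) & r & ~p & q) & ~(~p & ~q) & ~~r) | q   [De Morgan]
= ((~(t | ~p) | ~r | ~~p | ~q) & ~(~p & ~q) & ~~r) | q   [De Morgan]
= (((~t & ~~p) | ~r | ~~p | ~q) & ~(~p & ~q) & ~~r) | q   [De Morgan]
= (((~t & p) | ~r | ~~p | ~q) & ~(~p & ~q) & ~~r) | q   [double negation]
= (((~t & p) | ~r | p | ~q) & ~(~p & ~q) & ~~r) | q   [double negation]
= (((~t & p) | ~r | p | ~q) & (~~p | ~~q) & ~~r) | q   [De Morgan]
= (((~t & p) | ~r | p | ~q) & (p | ~~q) & ~~r) | q   [double negation]
= (((~t & p) | ~r | p | ~q) & (p | q) & ~~r) | q   [double negation]
= (((~t & p) | ~r | p | ~q) & (p | q) & r) | q   [double negation]
= (~t | ~r | p | ~q | q) & (p | ~r | p | ~q | q) & (p | q | q) & (r | q)   [distribute | over &]
= (p | q) & (r | q)   [simplify]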